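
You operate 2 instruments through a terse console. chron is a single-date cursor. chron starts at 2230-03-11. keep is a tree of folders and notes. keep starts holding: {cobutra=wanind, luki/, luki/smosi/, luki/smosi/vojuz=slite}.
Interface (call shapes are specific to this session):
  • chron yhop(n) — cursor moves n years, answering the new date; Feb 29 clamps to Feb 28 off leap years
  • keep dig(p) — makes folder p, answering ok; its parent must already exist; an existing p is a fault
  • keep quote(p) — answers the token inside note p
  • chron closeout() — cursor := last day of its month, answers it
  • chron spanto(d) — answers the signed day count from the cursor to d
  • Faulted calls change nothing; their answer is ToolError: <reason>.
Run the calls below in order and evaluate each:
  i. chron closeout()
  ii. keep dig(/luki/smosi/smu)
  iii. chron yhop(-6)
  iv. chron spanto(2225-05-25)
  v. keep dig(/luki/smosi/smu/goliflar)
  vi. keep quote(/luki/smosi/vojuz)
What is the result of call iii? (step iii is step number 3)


Answer: 2224-03-31

Derivation:
>> chron closeout()
<< 2230-03-31
>> keep dig(p=/luki/smosi/smu)
<< ok
>> chron yhop(n=-6)
<< 2224-03-31
>> chron spanto(d=2225-05-25)
<< 420
>> keep dig(p=/luki/smosi/smu/goliflar)
<< ok
>> keep quote(p=/luki/smosi/vojuz)
<< slite


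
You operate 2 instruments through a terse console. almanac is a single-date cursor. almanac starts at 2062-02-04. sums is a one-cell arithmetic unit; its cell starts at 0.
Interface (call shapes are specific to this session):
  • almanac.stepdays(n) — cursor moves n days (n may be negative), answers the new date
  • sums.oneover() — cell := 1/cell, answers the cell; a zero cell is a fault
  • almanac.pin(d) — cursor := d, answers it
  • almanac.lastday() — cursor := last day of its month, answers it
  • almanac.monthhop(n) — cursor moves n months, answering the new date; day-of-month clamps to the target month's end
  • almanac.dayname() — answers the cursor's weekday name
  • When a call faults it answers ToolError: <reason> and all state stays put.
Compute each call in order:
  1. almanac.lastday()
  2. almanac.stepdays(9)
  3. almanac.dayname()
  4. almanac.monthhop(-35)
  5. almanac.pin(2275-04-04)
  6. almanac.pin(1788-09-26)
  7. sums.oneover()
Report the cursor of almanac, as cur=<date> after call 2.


→ almanac.lastday()
← 2062-02-28
→ almanac.stepdays(n='9')
← 2062-03-09
→ almanac.dayname()
← Thursday
→ almanac.monthhop(n='-35')
← 2059-04-09
→ almanac.pin(d='2275-04-04')
← 2275-04-04
→ almanac.pin(d='1788-09-26')
← 1788-09-26
→ sums.oneover()
← ToolError: reciprocal of zero

Answer: cur=2062-03-09


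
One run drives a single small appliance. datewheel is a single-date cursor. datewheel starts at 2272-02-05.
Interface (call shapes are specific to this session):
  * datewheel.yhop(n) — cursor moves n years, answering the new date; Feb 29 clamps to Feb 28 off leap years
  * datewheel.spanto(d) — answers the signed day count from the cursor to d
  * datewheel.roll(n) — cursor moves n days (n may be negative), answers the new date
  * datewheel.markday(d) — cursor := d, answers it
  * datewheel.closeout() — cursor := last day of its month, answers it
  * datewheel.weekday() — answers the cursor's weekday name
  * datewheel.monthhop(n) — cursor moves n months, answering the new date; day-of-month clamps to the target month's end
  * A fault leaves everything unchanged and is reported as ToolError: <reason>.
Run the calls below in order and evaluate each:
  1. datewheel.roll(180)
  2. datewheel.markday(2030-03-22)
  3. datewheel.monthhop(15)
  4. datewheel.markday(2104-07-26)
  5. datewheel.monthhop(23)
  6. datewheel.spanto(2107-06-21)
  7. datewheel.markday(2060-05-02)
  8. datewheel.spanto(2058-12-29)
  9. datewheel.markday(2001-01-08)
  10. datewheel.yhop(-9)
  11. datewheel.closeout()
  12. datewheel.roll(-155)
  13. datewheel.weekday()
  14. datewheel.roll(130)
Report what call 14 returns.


Using datewheel.roll on n→180, which returns 2272-08-03.
Invoking datewheel.markday on d→2030-03-22, yielding 2030-03-22.
Invoking datewheel.monthhop on n→15, giving 2031-06-22.
I run datewheel.markday on d→2104-07-26, which returns 2104-07-26.
Invoking datewheel.monthhop on n→23, giving 2106-06-26.
Then datewheel.spanto on d→2107-06-21, and observe 360.
I call datewheel.markday on d→2060-05-02, giving 2060-05-02.
I call datewheel.spanto on d→2058-12-29, and see -490.
Using datewheel.markday on d→2001-01-08, → 2001-01-08.
I run datewheel.yhop on n→-9, → 1992-01-08.
Using datewheel.closeout, which returns 1992-01-31.
Then datewheel.roll on n→-155, yielding 1991-08-29.
Calling datewheel.weekday, and observe Thursday.
Then datewheel.roll on n→130, giving 1992-01-06.

Answer: 1992-01-06


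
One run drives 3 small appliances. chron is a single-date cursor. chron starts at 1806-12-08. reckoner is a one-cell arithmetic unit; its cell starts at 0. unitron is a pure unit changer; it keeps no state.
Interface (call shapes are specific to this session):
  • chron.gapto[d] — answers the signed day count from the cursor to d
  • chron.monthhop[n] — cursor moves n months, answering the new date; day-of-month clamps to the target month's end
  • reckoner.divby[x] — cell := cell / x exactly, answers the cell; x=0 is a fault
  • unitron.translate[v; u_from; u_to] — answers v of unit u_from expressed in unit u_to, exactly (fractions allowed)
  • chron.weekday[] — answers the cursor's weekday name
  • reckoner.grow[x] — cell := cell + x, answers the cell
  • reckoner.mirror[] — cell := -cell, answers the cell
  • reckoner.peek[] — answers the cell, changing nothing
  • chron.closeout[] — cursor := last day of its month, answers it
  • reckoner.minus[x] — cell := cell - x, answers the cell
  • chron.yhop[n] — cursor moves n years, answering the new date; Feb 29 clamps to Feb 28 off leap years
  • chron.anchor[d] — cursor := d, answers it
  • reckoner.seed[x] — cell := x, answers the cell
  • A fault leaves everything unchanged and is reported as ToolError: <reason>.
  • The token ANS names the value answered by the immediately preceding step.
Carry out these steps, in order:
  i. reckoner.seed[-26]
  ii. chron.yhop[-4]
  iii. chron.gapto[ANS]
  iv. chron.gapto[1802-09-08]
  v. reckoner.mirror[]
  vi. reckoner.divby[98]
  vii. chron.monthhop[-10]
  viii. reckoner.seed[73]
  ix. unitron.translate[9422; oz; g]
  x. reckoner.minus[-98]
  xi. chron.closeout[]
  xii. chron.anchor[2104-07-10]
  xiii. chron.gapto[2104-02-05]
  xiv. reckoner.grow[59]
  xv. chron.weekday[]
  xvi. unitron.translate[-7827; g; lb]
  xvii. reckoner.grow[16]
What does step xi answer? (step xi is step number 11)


·→ reckoner.seed(x: -26)
·← -26
·→ chron.yhop(n: -4)
·← 1802-12-08
·→ chron.gapto(d: ANS)
·← 0
·→ chron.gapto(d: 1802-09-08)
·← -91
·→ reckoner.mirror()
·← 26
·→ reckoner.divby(x: 98)
·← 13/49
·→ chron.monthhop(n: -10)
·← 1802-02-08
·→ reckoner.seed(x: 73)
·← 73
·→ unitron.translate(v: 9422, u_from: oz, u_to: g)
·← 213687365507/800000
·→ reckoner.minus(x: -98)
·← 171
·→ chron.closeout()
·← 1802-02-28
·→ chron.anchor(d: 2104-07-10)
·← 2104-07-10
·→ chron.gapto(d: 2104-02-05)
·← -156
·→ reckoner.grow(x: 59)
·← 230
·→ chron.weekday()
·← Thursday
·→ unitron.translate(v: -7827, u_from: g, u_to: lb)
·← -782700000/45359237
·→ reckoner.grow(x: 16)
·← 246

Answer: 1802-02-28


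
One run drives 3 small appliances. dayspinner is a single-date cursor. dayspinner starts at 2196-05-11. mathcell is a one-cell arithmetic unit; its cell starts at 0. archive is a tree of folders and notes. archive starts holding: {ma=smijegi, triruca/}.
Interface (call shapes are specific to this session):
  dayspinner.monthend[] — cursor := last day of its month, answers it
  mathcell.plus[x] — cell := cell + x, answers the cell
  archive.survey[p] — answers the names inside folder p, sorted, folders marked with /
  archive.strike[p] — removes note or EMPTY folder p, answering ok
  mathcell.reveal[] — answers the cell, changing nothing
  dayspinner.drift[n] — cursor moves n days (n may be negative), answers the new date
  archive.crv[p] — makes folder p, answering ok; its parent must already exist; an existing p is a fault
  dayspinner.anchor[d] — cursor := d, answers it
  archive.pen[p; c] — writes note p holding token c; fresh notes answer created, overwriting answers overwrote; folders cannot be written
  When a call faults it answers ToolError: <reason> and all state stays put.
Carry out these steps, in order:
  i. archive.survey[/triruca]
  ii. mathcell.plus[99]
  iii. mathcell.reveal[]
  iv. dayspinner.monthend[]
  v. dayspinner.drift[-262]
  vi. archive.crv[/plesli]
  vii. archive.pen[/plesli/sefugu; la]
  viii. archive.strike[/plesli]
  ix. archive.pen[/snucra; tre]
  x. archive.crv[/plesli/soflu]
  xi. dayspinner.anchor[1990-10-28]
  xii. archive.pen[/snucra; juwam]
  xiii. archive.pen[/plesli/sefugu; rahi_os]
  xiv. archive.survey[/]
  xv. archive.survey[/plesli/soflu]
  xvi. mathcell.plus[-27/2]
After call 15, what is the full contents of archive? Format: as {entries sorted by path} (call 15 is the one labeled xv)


Answer: {ma=smijegi, plesli/, plesli/sefugu=rahi_os, plesli/soflu/, snucra=juwam, triruca/}

Derivation:
;; 1. archive.survey(p='/triruca') == []
;; 2. mathcell.plus(x='99') == 99
;; 3. mathcell.reveal() == 99
;; 4. dayspinner.monthend() == 2196-05-31
;; 5. dayspinner.drift(n='-262') == 2195-09-12
;; 6. archive.crv(p='/plesli') == ok
;; 7. archive.pen(p='/plesli/sefugu', c='la') == created
;; 8. archive.strike(p='/plesli') == ToolError: not empty
;; 9. archive.pen(p='/snucra', c='tre') == created
;; 10. archive.crv(p='/plesli/soflu') == ok
;; 11. dayspinner.anchor(d='1990-10-28') == 1990-10-28
;; 12. archive.pen(p='/snucra', c='juwam') == overwrote
;; 13. archive.pen(p='/plesli/sefugu', c='rahi_os') == overwrote
;; 14. archive.survey(p='/') == [ma, plesli/, snucra, triruca/]
;; 15. archive.survey(p='/plesli/soflu') == []
;; 16. mathcell.plus(x='-27/2') == 171/2


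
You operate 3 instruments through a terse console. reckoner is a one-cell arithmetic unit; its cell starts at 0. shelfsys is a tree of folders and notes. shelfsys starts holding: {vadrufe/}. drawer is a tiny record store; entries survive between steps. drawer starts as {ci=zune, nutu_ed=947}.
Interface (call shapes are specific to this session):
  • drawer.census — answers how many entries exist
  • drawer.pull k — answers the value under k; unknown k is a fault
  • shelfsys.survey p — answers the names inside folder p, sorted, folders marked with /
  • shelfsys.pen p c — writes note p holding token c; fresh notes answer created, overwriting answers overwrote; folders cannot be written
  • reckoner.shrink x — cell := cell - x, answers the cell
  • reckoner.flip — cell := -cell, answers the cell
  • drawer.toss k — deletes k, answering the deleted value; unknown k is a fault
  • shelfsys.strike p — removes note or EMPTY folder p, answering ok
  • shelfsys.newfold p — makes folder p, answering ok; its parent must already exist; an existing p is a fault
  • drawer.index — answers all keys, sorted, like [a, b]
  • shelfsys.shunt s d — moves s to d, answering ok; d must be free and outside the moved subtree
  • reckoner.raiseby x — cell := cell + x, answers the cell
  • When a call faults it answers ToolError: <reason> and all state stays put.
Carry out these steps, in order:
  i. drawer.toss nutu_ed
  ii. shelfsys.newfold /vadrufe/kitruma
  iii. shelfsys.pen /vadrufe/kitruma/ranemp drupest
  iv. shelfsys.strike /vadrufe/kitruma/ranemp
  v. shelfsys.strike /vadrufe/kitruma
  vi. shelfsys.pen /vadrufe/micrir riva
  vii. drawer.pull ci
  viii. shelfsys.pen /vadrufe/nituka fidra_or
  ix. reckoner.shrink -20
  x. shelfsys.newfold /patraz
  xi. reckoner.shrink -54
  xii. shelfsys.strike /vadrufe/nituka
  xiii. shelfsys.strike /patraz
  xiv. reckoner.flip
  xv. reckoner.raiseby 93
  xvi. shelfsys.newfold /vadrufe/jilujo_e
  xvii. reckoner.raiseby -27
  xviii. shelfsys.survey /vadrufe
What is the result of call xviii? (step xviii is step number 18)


Answer: [jilujo_e/, micrir]

Derivation:
# toss(k: nutu_ed) -> 947
# newfold(p: /vadrufe/kitruma) -> ok
# pen(p: /vadrufe/kitruma/ranemp, c: drupest) -> created
# strike(p: /vadrufe/kitruma/ranemp) -> ok
# strike(p: /vadrufe/kitruma) -> ok
# pen(p: /vadrufe/micrir, c: riva) -> created
# pull(k: ci) -> zune
# pen(p: /vadrufe/nituka, c: fidra_or) -> created
# shrink(x: -20) -> 20
# newfold(p: /patraz) -> ok
# shrink(x: -54) -> 74
# strike(p: /vadrufe/nituka) -> ok
# strike(p: /patraz) -> ok
# flip() -> -74
# raiseby(x: 93) -> 19
# newfold(p: /vadrufe/jilujo_e) -> ok
# raiseby(x: -27) -> -8
# survey(p: /vadrufe) -> [jilujo_e/, micrir]


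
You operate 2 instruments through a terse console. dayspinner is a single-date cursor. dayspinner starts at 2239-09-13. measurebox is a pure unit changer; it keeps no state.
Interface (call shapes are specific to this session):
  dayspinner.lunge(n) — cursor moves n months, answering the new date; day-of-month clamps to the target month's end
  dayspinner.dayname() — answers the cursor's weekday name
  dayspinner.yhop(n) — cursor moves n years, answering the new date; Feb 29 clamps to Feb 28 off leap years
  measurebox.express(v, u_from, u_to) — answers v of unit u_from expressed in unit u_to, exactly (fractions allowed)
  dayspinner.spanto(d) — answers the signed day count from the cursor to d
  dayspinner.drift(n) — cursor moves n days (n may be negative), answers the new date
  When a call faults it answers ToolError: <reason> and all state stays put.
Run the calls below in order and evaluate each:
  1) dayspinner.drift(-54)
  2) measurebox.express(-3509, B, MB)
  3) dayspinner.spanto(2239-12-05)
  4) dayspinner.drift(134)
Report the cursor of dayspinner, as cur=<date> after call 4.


Then dayspinner.drift using n→-54, and get 2239-07-21.
I try measurebox.express using v→-3509, u_from→B, u_to→MB, and observe -3509/1000000.
I try dayspinner.spanto using d→2239-12-05, yielding 137.
I invoke dayspinner.drift using n→134, and get 2239-12-02.

Answer: cur=2239-12-02


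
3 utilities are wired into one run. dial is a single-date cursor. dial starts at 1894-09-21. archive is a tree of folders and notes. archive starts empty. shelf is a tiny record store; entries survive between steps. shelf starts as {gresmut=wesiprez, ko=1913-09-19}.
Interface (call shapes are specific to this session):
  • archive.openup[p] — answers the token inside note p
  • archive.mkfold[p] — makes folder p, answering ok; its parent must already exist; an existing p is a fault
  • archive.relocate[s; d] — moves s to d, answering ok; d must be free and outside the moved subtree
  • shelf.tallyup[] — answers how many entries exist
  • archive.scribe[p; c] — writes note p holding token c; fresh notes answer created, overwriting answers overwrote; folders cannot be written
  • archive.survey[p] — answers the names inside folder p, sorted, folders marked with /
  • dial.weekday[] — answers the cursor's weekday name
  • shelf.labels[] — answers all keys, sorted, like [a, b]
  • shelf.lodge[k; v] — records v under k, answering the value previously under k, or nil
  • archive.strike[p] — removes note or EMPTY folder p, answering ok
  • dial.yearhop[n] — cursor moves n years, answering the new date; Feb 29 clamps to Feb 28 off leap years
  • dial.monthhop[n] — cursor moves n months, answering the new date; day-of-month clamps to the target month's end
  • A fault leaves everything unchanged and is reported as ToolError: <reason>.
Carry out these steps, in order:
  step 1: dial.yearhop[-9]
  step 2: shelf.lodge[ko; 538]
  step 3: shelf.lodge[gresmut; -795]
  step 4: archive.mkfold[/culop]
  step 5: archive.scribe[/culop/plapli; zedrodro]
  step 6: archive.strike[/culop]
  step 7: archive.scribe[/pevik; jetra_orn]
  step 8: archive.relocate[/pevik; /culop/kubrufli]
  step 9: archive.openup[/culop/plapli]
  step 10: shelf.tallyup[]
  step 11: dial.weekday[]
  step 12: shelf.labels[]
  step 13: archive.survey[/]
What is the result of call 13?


Act: yearhop[n='-9']
Obs: 1885-09-21
Act: lodge[k='ko'; v='538']
Obs: 1913-09-19
Act: lodge[k='gresmut'; v='-795']
Obs: wesiprez
Act: mkfold[p='/culop']
Obs: ok
Act: scribe[p='/culop/plapli'; c='zedrodro']
Obs: created
Act: strike[p='/culop']
Obs: ToolError: not empty
Act: scribe[p='/pevik'; c='jetra_orn']
Obs: created
Act: relocate[s='/pevik'; d='/culop/kubrufli']
Obs: ok
Act: openup[p='/culop/plapli']
Obs: zedrodro
Act: tallyup[]
Obs: 2
Act: weekday[]
Obs: Monday
Act: labels[]
Obs: [gresmut, ko]
Act: survey[p='/']
Obs: [culop/]

Answer: [culop/]


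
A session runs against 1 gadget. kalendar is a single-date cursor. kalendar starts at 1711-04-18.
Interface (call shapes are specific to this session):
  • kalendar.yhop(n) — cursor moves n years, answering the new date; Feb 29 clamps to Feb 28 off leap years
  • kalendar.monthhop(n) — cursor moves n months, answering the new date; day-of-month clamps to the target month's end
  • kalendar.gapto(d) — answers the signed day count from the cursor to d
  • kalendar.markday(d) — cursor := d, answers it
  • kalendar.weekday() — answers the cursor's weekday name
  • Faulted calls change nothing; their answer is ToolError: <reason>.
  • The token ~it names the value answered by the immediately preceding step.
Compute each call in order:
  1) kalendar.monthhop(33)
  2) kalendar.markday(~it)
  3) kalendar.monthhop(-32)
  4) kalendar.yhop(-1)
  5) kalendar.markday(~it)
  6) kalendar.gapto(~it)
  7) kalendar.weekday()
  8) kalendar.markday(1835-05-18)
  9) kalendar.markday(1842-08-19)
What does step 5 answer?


Answer: 1710-05-18

Derivation:
>> kalendar.monthhop(n→33)
<< 1714-01-18
>> kalendar.markday(d→~it)
<< 1714-01-18
>> kalendar.monthhop(n→-32)
<< 1711-05-18
>> kalendar.yhop(n→-1)
<< 1710-05-18
>> kalendar.markday(d→~it)
<< 1710-05-18
>> kalendar.gapto(d→~it)
<< 0
>> kalendar.weekday()
<< Sunday
>> kalendar.markday(d→1835-05-18)
<< 1835-05-18
>> kalendar.markday(d→1842-08-19)
<< 1842-08-19


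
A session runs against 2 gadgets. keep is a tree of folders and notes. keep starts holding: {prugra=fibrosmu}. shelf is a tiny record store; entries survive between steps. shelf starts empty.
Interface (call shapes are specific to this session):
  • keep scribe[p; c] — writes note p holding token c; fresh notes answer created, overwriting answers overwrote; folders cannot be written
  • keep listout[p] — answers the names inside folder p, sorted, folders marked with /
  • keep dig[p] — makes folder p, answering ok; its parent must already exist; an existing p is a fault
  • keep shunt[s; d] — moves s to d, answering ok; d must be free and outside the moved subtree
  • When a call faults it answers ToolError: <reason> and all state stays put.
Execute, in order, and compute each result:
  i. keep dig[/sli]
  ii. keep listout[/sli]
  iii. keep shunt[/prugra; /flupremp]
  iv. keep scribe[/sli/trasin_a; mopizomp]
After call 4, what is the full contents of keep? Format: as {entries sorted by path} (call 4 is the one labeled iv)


// keep dig(p='/sli') => ok
// keep listout(p='/sli') => []
// keep shunt(s='/prugra', d='/flupremp') => ok
// keep scribe(p='/sli/trasin_a', c='mopizomp') => created

Answer: {flupremp=fibrosmu, sli/, sli/trasin_a=mopizomp}


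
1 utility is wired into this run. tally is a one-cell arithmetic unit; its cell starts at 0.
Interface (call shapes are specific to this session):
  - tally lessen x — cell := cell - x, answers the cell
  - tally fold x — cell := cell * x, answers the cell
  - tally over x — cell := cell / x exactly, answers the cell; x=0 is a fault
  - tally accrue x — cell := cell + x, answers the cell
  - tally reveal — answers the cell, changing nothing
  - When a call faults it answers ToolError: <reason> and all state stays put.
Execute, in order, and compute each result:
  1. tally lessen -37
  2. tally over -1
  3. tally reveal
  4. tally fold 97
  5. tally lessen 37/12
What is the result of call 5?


Invoking tally lessen with x='-37': 37.
Then tally over with x='-1', and observe -37.
I try tally reveal(), — result: -37.
I invoke tally fold with x='97', and get -3589.
I invoke tally lessen with x='37/12', and get -43105/12.

Answer: -43105/12


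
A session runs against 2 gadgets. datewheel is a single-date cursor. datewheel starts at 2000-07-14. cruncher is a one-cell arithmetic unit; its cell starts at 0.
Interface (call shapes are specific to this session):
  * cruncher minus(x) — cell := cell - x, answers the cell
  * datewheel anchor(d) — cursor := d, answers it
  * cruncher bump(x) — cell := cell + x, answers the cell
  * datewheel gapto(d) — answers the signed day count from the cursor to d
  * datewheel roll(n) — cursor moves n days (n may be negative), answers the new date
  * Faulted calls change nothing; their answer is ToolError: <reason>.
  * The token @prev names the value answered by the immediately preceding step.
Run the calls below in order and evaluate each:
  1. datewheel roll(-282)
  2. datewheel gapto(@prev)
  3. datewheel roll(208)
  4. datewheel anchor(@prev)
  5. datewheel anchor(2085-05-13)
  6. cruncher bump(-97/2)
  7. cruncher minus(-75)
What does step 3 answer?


Answer: 2000-05-01

Derivation:
Act: datewheel roll[-282]
Obs: 1999-10-06
Act: datewheel gapto[@prev]
Obs: 0
Act: datewheel roll[208]
Obs: 2000-05-01
Act: datewheel anchor[@prev]
Obs: 2000-05-01
Act: datewheel anchor[2085-05-13]
Obs: 2085-05-13
Act: cruncher bump[-97/2]
Obs: -97/2
Act: cruncher minus[-75]
Obs: 53/2


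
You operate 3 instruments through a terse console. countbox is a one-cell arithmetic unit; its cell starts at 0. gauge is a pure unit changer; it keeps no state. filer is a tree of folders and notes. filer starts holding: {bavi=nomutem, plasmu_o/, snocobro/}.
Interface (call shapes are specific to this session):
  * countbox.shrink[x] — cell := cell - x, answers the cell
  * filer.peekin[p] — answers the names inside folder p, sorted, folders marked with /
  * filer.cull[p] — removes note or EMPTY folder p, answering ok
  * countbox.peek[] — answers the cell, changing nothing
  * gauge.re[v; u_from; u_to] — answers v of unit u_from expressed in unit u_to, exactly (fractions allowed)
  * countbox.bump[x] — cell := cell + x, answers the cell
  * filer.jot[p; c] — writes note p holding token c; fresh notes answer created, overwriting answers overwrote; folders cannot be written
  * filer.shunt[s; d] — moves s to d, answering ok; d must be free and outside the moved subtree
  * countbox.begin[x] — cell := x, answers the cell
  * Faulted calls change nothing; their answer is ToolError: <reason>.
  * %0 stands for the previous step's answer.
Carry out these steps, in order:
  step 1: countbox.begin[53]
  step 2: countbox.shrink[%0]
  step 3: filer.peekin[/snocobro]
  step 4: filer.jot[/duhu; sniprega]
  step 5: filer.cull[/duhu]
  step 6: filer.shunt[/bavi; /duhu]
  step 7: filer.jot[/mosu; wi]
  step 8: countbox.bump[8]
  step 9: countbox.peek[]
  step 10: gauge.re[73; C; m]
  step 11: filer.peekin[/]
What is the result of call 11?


-> countbox.begin(x=53)
<- 53
-> countbox.shrink(x=%0)
<- 0
-> filer.peekin(p=/snocobro)
<- []
-> filer.jot(p=/duhu, c=sniprega)
<- created
-> filer.cull(p=/duhu)
<- ok
-> filer.shunt(s=/bavi, d=/duhu)
<- ok
-> filer.jot(p=/mosu, c=wi)
<- created
-> countbox.bump(x=8)
<- 8
-> countbox.peek()
<- 8
-> gauge.re(v=73, u_from=C, u_to=m)
<- ToolError: incompatible units
-> filer.peekin(p=/)
<- [duhu, mosu, plasmu_o/, snocobro/]

Answer: [duhu, mosu, plasmu_o/, snocobro/]


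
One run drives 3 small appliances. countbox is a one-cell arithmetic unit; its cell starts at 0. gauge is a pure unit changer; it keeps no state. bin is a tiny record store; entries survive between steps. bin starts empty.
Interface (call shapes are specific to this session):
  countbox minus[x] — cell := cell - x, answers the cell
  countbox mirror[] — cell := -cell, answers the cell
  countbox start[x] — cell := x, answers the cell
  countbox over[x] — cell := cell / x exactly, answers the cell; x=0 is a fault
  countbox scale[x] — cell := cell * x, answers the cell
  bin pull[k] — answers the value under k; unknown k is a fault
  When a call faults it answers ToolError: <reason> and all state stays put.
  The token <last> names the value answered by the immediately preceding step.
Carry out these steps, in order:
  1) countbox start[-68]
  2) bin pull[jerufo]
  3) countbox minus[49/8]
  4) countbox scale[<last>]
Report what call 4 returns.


Answer: 351649/64

Derivation:
[in] countbox start -68
= -68
[in] bin pull jerufo
= ToolError: no such key jerufo
[in] countbox minus 49/8
= -593/8
[in] countbox scale <last>
= 351649/64


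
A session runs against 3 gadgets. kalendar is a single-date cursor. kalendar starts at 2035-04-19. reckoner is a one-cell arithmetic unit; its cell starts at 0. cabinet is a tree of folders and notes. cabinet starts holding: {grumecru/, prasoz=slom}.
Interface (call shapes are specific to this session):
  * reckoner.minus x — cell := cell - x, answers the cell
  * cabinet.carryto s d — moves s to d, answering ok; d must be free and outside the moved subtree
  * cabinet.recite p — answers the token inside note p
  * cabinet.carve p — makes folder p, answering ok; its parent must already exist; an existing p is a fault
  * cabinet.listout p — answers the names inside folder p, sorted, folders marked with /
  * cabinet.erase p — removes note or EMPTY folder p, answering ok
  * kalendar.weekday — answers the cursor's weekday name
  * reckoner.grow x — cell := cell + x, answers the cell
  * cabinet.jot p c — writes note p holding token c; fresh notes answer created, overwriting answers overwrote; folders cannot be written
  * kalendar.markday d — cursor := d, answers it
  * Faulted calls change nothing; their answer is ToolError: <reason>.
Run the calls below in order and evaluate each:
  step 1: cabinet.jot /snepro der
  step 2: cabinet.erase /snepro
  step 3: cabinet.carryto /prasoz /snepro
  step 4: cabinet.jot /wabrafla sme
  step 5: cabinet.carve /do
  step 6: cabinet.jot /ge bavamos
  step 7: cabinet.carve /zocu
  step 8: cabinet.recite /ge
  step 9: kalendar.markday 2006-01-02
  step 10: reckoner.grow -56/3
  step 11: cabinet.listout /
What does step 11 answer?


-- 1. cabinet.jot(/snepro, der) == created
-- 2. cabinet.erase(/snepro) == ok
-- 3. cabinet.carryto(/prasoz, /snepro) == ok
-- 4. cabinet.jot(/wabrafla, sme) == created
-- 5. cabinet.carve(/do) == ok
-- 6. cabinet.jot(/ge, bavamos) == created
-- 7. cabinet.carve(/zocu) == ok
-- 8. cabinet.recite(/ge) == bavamos
-- 9. kalendar.markday(2006-01-02) == 2006-01-02
-- 10. reckoner.grow(-56/3) == -56/3
-- 11. cabinet.listout(/) == [do/, ge, grumecru/, snepro, wabrafla, zocu/]

Answer: [do/, ge, grumecru/, snepro, wabrafla, zocu/]


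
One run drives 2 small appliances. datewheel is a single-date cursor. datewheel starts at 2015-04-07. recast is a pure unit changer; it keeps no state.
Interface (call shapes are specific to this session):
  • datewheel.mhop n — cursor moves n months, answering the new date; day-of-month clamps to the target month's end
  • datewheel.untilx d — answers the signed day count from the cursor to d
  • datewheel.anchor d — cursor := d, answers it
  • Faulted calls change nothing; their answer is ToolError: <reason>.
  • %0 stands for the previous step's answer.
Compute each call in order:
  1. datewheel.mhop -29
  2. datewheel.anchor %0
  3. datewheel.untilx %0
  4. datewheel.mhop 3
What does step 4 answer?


Answer: 2013-02-07

Derivation:
~$ mhop -29
= 2012-11-07
~$ anchor %0
= 2012-11-07
~$ untilx %0
= 0
~$ mhop 3
= 2013-02-07


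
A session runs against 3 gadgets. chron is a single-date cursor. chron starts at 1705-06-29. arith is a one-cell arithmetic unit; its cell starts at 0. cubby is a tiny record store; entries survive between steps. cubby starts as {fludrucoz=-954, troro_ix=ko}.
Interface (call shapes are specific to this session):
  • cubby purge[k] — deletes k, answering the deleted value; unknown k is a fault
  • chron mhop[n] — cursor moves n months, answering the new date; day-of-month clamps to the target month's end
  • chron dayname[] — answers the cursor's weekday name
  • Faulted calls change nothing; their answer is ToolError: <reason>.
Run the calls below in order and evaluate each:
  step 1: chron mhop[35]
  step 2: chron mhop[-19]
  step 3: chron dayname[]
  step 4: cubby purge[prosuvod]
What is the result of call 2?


Answer: 1706-10-29

Derivation:
>> chron mhop(n→35)
<< 1708-05-29
>> chron mhop(n→-19)
<< 1706-10-29
>> chron dayname()
<< Friday
>> cubby purge(k→prosuvod)
<< ToolError: no such key prosuvod


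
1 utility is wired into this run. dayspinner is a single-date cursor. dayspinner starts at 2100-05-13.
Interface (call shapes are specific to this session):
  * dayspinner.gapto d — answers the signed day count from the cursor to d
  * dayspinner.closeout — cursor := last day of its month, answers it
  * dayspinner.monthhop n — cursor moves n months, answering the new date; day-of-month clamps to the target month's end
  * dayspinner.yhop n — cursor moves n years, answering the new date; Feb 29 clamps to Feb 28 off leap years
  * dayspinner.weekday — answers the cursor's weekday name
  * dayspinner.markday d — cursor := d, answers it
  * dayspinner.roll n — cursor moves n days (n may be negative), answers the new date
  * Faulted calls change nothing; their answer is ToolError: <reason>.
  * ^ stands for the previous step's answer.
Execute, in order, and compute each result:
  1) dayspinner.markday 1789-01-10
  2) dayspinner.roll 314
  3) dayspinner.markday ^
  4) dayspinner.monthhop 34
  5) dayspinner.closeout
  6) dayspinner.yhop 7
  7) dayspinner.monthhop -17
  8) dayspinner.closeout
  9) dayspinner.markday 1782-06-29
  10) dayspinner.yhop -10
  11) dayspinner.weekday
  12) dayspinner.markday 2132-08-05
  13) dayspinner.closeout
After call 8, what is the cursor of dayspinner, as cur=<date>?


Act: dayspinner.markday[d='1789-01-10']
Obs: 1789-01-10
Act: dayspinner.roll[n='314']
Obs: 1789-11-20
Act: dayspinner.markday[d='^']
Obs: 1789-11-20
Act: dayspinner.monthhop[n='34']
Obs: 1792-09-20
Act: dayspinner.closeout[]
Obs: 1792-09-30
Act: dayspinner.yhop[n='7']
Obs: 1799-09-30
Act: dayspinner.monthhop[n='-17']
Obs: 1798-04-30
Act: dayspinner.closeout[]
Obs: 1798-04-30
Act: dayspinner.markday[d='1782-06-29']
Obs: 1782-06-29
Act: dayspinner.yhop[n='-10']
Obs: 1772-06-29
Act: dayspinner.weekday[]
Obs: Monday
Act: dayspinner.markday[d='2132-08-05']
Obs: 2132-08-05
Act: dayspinner.closeout[]
Obs: 2132-08-31

Answer: cur=1798-04-30


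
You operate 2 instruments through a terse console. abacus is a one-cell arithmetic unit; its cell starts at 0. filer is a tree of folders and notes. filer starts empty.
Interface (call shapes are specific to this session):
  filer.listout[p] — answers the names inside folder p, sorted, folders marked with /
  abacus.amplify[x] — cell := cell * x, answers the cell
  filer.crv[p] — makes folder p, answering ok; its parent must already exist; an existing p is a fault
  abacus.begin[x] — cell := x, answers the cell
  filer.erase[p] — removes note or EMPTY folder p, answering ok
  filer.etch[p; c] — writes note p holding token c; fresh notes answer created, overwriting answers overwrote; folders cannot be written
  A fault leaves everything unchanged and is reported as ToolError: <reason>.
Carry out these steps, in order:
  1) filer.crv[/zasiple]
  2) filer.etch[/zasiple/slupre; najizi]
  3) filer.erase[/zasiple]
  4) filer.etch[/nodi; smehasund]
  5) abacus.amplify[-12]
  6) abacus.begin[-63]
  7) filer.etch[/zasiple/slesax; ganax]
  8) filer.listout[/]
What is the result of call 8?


>>> filer.crv /zasiple
= ok
>>> filer.etch /zasiple/slupre najizi
= created
>>> filer.erase /zasiple
= ToolError: not empty
>>> filer.etch /nodi smehasund
= created
>>> abacus.amplify -12
= 0
>>> abacus.begin -63
= -63
>>> filer.etch /zasiple/slesax ganax
= created
>>> filer.listout /
= [nodi, zasiple/]

Answer: [nodi, zasiple/]


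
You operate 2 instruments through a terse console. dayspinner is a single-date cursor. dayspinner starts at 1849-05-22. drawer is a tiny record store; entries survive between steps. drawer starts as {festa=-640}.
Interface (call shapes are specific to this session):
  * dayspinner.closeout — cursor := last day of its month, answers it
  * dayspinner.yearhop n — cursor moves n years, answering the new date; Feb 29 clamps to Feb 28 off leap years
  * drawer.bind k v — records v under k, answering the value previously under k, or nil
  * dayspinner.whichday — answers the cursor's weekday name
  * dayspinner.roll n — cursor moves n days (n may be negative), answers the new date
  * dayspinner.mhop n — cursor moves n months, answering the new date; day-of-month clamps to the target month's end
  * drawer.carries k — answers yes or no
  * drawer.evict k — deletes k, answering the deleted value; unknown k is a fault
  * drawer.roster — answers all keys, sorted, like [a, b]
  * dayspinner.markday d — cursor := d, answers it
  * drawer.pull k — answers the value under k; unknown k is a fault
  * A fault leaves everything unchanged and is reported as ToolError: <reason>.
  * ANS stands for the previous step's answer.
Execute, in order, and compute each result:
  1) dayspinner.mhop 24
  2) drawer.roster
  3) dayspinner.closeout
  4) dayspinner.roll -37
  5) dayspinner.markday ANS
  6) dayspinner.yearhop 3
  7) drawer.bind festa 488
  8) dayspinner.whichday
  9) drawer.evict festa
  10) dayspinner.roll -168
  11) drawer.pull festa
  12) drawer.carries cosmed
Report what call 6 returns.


Answer: 1854-04-24

Derivation:
# 1. mhop(n: 24) == 1851-05-22
# 2. roster() == [festa]
# 3. closeout() == 1851-05-31
# 4. roll(n: -37) == 1851-04-24
# 5. markday(d: ANS) == 1851-04-24
# 6. yearhop(n: 3) == 1854-04-24
# 7. bind(k: festa, v: 488) == -640
# 8. whichday() == Monday
# 9. evict(k: festa) == 488
# 10. roll(n: -168) == 1853-11-07
# 11. pull(k: festa) == ToolError: no such key festa
# 12. carries(k: cosmed) == no


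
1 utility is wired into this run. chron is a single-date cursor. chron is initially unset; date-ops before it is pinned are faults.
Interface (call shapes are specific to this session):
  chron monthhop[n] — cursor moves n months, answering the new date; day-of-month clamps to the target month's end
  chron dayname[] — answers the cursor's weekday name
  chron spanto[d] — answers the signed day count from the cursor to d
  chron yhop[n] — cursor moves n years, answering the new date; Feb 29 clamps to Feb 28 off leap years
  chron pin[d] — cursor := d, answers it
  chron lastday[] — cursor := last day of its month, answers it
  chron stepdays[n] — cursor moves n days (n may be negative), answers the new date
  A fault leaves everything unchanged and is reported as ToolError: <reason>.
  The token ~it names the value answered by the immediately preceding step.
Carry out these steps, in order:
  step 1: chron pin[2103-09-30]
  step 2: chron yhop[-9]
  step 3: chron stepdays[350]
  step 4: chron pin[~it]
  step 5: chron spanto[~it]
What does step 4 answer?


Answer: 2095-09-15

Derivation:
[in] chron pin d: 2103-09-30
[out] 2103-09-30
[in] chron yhop n: -9
[out] 2094-09-30
[in] chron stepdays n: 350
[out] 2095-09-15
[in] chron pin d: ~it
[out] 2095-09-15
[in] chron spanto d: ~it
[out] 0


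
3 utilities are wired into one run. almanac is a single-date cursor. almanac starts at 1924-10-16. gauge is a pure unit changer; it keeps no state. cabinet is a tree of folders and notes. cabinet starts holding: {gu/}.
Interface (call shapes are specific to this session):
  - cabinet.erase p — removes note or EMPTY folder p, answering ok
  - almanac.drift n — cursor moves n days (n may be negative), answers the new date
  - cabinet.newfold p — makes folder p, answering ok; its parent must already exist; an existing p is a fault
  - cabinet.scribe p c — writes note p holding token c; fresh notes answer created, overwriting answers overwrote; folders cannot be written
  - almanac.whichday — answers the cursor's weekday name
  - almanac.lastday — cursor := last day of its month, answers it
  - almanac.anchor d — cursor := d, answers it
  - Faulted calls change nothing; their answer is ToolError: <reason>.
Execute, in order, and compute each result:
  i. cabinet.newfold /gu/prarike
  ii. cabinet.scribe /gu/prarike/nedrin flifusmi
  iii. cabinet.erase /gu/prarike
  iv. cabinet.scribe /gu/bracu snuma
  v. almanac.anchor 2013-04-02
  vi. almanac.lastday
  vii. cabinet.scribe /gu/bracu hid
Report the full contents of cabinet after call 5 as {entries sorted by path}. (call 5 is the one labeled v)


Answer: {gu/, gu/bracu=snuma, gu/prarike/, gu/prarike/nedrin=flifusmi}

Derivation:
==> cabinet.newfold(p=/gu/prarike)
<== ok
==> cabinet.scribe(p=/gu/prarike/nedrin, c=flifusmi)
<== created
==> cabinet.erase(p=/gu/prarike)
<== ToolError: not empty
==> cabinet.scribe(p=/gu/bracu, c=snuma)
<== created
==> almanac.anchor(d=2013-04-02)
<== 2013-04-02
==> almanac.lastday()
<== 2013-04-30
==> cabinet.scribe(p=/gu/bracu, c=hid)
<== overwrote


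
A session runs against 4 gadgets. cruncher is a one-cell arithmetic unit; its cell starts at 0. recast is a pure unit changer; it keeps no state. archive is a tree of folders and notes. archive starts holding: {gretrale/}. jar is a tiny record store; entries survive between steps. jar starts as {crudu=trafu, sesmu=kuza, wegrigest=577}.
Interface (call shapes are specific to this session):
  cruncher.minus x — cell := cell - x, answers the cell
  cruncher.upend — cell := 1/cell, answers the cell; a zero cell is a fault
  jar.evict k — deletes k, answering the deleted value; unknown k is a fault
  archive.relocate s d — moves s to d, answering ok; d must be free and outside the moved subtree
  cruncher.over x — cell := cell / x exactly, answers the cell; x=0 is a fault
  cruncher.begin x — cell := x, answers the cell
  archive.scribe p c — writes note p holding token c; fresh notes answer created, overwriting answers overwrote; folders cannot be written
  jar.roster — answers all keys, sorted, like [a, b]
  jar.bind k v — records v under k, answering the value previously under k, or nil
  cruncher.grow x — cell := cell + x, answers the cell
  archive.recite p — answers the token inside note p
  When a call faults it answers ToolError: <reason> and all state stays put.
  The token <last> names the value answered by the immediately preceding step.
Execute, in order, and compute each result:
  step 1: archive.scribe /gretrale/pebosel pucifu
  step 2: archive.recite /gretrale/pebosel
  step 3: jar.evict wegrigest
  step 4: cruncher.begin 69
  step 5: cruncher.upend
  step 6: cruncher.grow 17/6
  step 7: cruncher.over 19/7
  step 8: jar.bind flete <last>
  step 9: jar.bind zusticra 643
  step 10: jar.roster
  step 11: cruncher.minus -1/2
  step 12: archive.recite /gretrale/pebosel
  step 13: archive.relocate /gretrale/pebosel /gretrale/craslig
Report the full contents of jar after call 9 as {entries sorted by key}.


Answer: {crudu=trafu, flete=917/874, sesmu=kuza, zusticra=643}

Derivation:
Invoking scribe(p=/gretrale/pebosel, c=pucifu), — result: created.
I run recite(p=/gretrale/pebosel), which returns pucifu.
Now I run evict(k=wegrigest), — result: 577.
Then begin(x=69): 69.
I use upend(), giving 1/69.
I invoke grow(x=17/6), — result: 131/46.
I call over(x=19/7), and get 917/874.
Invoking bind(k=flete, v=<last>), which returns nil.
Calling bind(k=zusticra, v=643), yielding nil.
Next I call roster(), — result: [crudu, flete, sesmu, zusticra].
Invoking minus(x=-1/2), and get 677/437.
I run recite(p=/gretrale/pebosel), and get pucifu.
Invoking relocate(s=/gretrale/pebosel, d=/gretrale/craslig), → ok.


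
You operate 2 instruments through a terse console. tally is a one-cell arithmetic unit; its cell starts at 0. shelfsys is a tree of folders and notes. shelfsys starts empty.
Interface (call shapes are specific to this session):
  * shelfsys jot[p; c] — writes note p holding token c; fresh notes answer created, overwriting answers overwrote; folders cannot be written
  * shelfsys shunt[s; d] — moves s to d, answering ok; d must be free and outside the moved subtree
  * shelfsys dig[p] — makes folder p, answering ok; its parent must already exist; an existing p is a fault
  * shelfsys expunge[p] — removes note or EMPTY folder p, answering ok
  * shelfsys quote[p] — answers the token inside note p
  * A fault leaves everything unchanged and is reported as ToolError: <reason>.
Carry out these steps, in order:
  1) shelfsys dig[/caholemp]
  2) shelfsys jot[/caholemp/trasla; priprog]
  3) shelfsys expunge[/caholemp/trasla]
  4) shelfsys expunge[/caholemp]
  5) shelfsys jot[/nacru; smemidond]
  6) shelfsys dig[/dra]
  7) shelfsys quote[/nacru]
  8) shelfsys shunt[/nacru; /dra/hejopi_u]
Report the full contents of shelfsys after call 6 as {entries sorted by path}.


[in] shelfsys dig p=/caholemp
  ok
[in] shelfsys jot p=/caholemp/trasla c=priprog
  created
[in] shelfsys expunge p=/caholemp/trasla
  ok
[in] shelfsys expunge p=/caholemp
  ok
[in] shelfsys jot p=/nacru c=smemidond
  created
[in] shelfsys dig p=/dra
  ok
[in] shelfsys quote p=/nacru
  smemidond
[in] shelfsys shunt s=/nacru d=/dra/hejopi_u
  ok

Answer: {dra/, nacru=smemidond}
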